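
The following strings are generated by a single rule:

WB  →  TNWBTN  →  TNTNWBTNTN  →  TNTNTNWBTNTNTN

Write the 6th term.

TNTNTNTNTNWBTNTNTNTNTN

Every step adds TN to the front and TN to the end of the previous string.
From TNTNTNWBTNTNTN, 2 further steps: TNTNTNWBTNTNTN → TNTNTNTNWBTNTNTNTN → (answer).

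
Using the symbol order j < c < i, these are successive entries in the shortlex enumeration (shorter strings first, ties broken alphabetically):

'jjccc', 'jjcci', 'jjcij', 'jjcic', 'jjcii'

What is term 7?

jjijc

Stepping forward 2 times from jjcii: jjcii → jjijj, then the target.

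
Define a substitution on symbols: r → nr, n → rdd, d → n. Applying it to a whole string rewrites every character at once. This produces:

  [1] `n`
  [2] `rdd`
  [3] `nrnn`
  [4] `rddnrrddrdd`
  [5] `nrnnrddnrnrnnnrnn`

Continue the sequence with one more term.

rddnrrddrddnrnnrddnrrddnrrddrddrddnrrddrdd

Replace each of the 17 characters of nrnnrddnrnrnnnrnn in place — rdd nr rdd rdd nr n n rdd nr rdd nr rdd rdd rdd nr rdd rdd — and concatenate.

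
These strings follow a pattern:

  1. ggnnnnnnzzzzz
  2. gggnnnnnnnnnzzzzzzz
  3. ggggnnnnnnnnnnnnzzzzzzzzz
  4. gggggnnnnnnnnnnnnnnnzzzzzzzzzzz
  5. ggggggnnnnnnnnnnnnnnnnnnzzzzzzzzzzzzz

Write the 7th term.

ggggggggnnnnnnnnnnnnnnnnnnnnnnnnzzzzzzzzzzzzzzzzz

Each string has the form g^{n} n^{3n} z^{2n+1}, where the shown terms are n = 2, 3, 4, 5, 6.
For term 7, n = 8, so the run lengths are 8, 24, 17.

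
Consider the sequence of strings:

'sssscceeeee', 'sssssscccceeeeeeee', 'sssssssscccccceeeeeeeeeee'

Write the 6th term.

Reading off run lengths: s runs 4, 6, 8; c runs 2, 4, 6; e runs 5, 8, 11 — each is linear in n (n = 1, 2, …).
For term 6, n = 6, so the run lengths are 14, 12, 20.

sssssssssssssscccccccccccceeeeeeeeeeeeeeeeeeee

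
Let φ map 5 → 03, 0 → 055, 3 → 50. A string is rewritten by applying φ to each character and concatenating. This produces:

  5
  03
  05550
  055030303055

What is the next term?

05503030555005550055500550303

Apply φ to 055030303055 symbol by symbol: 0→055, 5→03, 5→03, 0→055, 3→50, 0→055, 3→50, 0→055, 3→50, 0→055, 5→03, 5→03; joined: 055 03 03 055 50 055 50 055 50 055 03 03.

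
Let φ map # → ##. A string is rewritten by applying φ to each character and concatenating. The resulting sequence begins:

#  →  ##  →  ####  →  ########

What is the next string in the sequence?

Rewriting each symbol of ########: #→##, #→##, #→##, #→##, #→##, #→##, #→##, #→##, which concatenates to ## ## ## ## ## ## ## ##.

################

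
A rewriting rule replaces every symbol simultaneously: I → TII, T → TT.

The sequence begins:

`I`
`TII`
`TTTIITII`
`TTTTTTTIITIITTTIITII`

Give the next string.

Rewriting the 20 symbols of TTTTTTTIITIITTTIITII one by one yields TT TT TT TT TT TT TT TII TII TT TII TII TT TT TT TII TII TT TII TII; concatenated:

TTTTTTTTTTTTTTTIITIITTTIITIITTTTTTTIITIITTTIITII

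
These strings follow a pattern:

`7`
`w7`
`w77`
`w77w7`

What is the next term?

This is a Fibonacci-style word recurrence s(k) = s(k−1)·s(k−2): e.g. w7·7 = w77.
So term 5 is w77w7·w77.

w77w7w77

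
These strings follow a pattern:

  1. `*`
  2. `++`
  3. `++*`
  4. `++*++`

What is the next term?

++*++++*

Each term (from the third on) is the previous term followed by the one before it: term 3 = ++·* = ++*.
The next term joins ++*++ and ++*.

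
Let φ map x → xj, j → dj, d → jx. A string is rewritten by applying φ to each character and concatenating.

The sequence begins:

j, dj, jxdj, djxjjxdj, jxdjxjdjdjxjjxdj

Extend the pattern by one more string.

Applying the rule to each of the 16 symbols of jxdjxjdjdjxjjxdj gives the pieces dj xj jx dj xj dj jx dj jx dj xj dj dj xj jx dj, which concatenate to the answer.

djxjjxdjxjdjjxdjjxdjxjdjdjxjjxdj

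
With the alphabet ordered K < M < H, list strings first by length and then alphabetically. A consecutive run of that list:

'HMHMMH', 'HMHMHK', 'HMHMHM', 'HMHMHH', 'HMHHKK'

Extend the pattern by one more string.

Find the rightmost character of HMHHKK below H, bump it to the next letter, and reset everything to its right to K.

HMHHKM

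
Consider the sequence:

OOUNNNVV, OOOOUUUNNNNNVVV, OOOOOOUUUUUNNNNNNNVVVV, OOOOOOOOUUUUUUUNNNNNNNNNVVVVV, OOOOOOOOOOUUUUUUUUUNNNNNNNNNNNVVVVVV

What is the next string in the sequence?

OOOOOOOOOOOOUUUUUUUUUUUNNNNNNNNNNNNNVVVVVVV

Reading off run lengths: O runs 2, 4, 6, 8, 10; U runs 1, 3, 5, 7, 9; N runs 3, 5, 7, 9, 11; V runs 2, 3, 4, 5, 6 — each is linear in n (n = 1, 2, …).
For the next term, n = 6, so the run lengths are 12, 11, 13, 7.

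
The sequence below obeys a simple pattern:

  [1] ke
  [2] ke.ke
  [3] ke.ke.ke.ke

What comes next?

s(k+1) = s(k)·.·s(k) — each term doubles the last with '.' between the halves.
Doubling ke.ke.ke.ke with '.' between the halves:

ke.ke.ke.ke.ke.ke.ke.ke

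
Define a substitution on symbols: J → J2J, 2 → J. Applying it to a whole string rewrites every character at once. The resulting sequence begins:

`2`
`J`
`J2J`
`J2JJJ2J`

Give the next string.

Rewriting each symbol of J2JJJ2J: J→J2J, 2→J, J→J2J, J→J2J, J→J2J, 2→J, J→J2J, which concatenates to J2J J J2J J2J J2J J J2J.

J2JJJ2JJ2JJ2JJJ2J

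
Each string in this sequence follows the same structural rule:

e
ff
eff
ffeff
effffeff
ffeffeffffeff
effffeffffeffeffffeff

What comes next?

Each term (from the third on) is the two preceding terms concatenated in order: term 3 = e·ff = eff.
The next term joins ffeffeffffeff and effffeffffeffeffffeff.

ffeffeffffeffeffffeffffeffeffffeff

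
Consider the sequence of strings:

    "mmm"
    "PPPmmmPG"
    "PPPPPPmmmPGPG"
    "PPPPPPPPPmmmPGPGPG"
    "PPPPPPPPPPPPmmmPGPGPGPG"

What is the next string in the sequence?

Each term wraps the previous one in PPP on the left and PG on the right.
Applying this once more to PPPPPPPPPPPPmmmPGPGPGPG:

PPPPPPPPPPPPPPPmmmPGPGPGPGPG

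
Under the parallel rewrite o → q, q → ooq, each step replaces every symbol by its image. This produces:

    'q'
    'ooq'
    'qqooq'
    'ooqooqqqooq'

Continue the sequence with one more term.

qqooqqqooqooqooqqqooq

Expanding ooqooqqqooq: o→q, o→q, q→ooq, o→q, o→q, q→ooq, q→ooq, q→ooq, o→q, o→q, q→ooq. Concatenated: q q ooq q q ooq ooq ooq q q ooq.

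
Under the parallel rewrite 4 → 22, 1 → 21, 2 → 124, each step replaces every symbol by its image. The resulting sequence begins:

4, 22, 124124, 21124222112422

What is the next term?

Applying the rule to each of the 14 symbols of 21124222112422 gives the pieces 124 21 21 124 22 124 124 124 21 21 124 22 124 124, which concatenate to the answer.

124212112422124124124212112422124124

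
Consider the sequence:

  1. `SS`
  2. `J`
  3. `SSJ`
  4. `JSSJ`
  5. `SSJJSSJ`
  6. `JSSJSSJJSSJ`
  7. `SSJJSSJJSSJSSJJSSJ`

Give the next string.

This is a Fibonacci-style word recurrence s(k) = s(k−2)·s(k−1): e.g. SS·J = SSJ.
Continuing: JSSJSSJJSSJ · SSJJSSJJSSJSSJJSSJ gives term 8.

JSSJSSJJSSJSSJJSSJJSSJSSJJSSJ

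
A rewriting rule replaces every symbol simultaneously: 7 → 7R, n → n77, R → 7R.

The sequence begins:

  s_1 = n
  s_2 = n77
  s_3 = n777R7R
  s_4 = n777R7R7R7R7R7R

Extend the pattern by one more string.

Applying the rule to each of the 15 symbols of n777R7R7R7R7R7R gives the pieces n77 7R 7R 7R 7R 7R 7R 7R 7R 7R 7R 7R 7R 7R 7R, which concatenate to the answer.

n777R7R7R7R7R7R7R7R7R7R7R7R7R7R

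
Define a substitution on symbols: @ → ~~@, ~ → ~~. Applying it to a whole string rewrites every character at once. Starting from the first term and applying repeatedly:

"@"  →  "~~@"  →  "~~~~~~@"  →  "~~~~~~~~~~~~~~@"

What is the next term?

~~~~~~~~~~~~~~~~~~~~~~~~~~~~~~@

Replace each of the 15 characters of ~~~~~~~~~~~~~~@ in place — ~~ ~~ ~~ ~~ ~~ ~~ ~~ ~~ ~~ ~~ ~~ ~~ ~~ ~~ ~~@ — and concatenate.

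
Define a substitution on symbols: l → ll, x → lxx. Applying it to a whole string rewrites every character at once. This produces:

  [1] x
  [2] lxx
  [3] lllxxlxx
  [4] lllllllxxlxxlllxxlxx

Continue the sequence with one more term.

Applying the rule to each of the 20 symbols of lllllllxxlxxlllxxlxx gives the pieces ll ll ll ll ll ll ll lxx lxx ll lxx lxx ll ll ll lxx lxx ll lxx lxx, which concatenate to the answer.

lllllllllllllllxxlxxlllxxlxxlllllllxxlxxlllxxlxx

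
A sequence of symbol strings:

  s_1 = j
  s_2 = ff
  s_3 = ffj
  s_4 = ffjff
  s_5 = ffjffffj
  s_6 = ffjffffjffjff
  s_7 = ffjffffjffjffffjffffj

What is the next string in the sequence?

ffjffffjffjffffjffffjffjffffjffjff

Each term (from the third on) is the previous term followed by the one before it: term 3 = ff·j = ffj.
Continuing: ffjffffjffjffffjffffj · ffjffffjffjff gives term 8.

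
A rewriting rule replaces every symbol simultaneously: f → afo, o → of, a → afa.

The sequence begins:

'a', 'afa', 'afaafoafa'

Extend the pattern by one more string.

Expanding afaafoafa: a→afa, f→afo, a→afa, a→afa, f→afo, o→of, a→afa, f→afo, a→afa. Concatenated: afa afo afa afa afo of afa afo afa.

afaafoafaafaafoofafaafoafa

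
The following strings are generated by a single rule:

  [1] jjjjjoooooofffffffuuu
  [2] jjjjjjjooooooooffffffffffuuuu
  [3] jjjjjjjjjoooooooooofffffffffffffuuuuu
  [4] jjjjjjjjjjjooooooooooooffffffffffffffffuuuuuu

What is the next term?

jjjjjjjjjjjjjoooooooooooooofffffffffffffffffffuuuuuuu

Reading off run lengths: j runs 5, 7, 9, 11; o runs 6, 8, 10, 12; f runs 7, 10, 13, 16; u runs 3, 4, 5, 6 — each is linear in n, where the shown terms are n = 2, 3, 4, 5.
Setting n = 6 gives 13, 14, 19, 7 characters in each block.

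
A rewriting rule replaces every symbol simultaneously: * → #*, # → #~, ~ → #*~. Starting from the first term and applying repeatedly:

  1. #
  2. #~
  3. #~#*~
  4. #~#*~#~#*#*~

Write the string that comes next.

Rewriting each symbol of #~#*~#~#*#*~: #→#~, ~→#*~, #→#~, *→#*, ~→#*~, #→#~, ~→#*~, #→#~, *→#*, #→#~, *→#*, ~→#*~, which concatenates to #~ #*~ #~ #* #*~ #~ #*~ #~ #* #~ #* #*~.

#~#*~#~#*#*~#~#*~#~#*#~#*#*~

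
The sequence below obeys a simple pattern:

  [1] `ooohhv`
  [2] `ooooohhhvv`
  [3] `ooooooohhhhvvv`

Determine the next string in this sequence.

ooooooooohhhhhvvvv

Term n consists of 2n-1 o's, followed by n h's, followed by n-1 v's, where the shown terms are n = 2, 3, 4.
For the next term, n = 5, so the run lengths are 9, 5, 4.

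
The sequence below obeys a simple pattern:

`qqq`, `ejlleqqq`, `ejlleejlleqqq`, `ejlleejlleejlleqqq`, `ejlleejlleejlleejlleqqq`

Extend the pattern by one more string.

ejlleejlleejlleejlleejlleqqq

Each term is the previous one with ejlle prepended.
So the next term is ejlle·ejlleejlleejlleejlleqqq.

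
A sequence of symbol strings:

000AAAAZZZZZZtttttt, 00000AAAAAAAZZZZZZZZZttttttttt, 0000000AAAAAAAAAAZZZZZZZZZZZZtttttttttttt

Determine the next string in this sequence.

Term n consists of 2n+1 0's, followed by 3n+1 A's, followed by 3n+3 Z's, followed by 3n+3 t's (n = 1, 2, …).
Setting n = 4 gives 9, 13, 15, 15 characters in each block.

000000000AAAAAAAAAAAAAZZZZZZZZZZZZZZZttttttttttttttt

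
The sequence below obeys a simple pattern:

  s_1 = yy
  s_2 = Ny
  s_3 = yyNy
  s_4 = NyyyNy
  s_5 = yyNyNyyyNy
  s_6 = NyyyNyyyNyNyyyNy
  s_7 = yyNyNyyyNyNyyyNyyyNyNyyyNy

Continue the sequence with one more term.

Each term (from the third on) is the two preceding terms concatenated in order: term 3 = yy·Ny = yyNy.
Continuing: NyyyNyyyNyNyyyNy · yyNyNyyyNyNyyyNyyyNyNyyyNy gives term 8.

NyyyNyyyNyNyyyNyyyNyNyyyNyNyyyNyyyNyNyyyNy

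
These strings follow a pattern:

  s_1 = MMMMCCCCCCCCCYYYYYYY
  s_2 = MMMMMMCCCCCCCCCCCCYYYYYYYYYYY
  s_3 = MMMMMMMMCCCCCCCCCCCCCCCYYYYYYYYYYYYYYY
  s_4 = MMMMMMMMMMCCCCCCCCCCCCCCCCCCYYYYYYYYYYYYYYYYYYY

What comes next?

Reading off run lengths: M runs 4, 6, 8, 10; C runs 9, 12, 15, 18; Y runs 7, 11, 15, 19 — each is linear in n, where the shown terms are n = 2, 3, 4, 5.
Setting n = 6 gives 12, 21, 23 characters in each block.

MMMMMMMMMMMMCCCCCCCCCCCCCCCCCCCCCYYYYYYYYYYYYYYYYYYYYYYY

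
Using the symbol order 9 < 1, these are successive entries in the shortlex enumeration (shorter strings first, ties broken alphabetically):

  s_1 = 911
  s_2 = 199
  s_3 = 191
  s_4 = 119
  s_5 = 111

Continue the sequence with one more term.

111 is the last string of length 3, so the next is the first of length 4: 9 repeated 4 times.

9999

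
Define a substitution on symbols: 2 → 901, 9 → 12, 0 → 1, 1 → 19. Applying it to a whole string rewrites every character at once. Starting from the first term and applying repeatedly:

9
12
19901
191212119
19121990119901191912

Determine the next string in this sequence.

1912199011912121191912121191912191219901

Replace each of the 20 characters of 19121990119901191912 in place — 19 12 19 901 19 12 12 1 19 19 12 12 1 19 19 12 19 12 19 901 — and concatenate.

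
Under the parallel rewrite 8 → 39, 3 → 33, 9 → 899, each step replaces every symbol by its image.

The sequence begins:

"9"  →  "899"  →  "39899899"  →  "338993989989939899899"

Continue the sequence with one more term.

Applying the rule to each of the 21 symbols of 338993989989939899899 gives the pieces 33 33 39 899 899 33 899 39 899 899 39 899 899 33 899 39 899 899 39 899 899, which concatenate to the answer.

333339899899338993989989939899899338993989989939899899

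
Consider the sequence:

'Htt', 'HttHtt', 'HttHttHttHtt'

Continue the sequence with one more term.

HttHttHttHttHttHttHttHtt

s(k+1) = s(k)·s(k) — each term doubles the last.
One more doubling of HttHttHttHtt gives the answer.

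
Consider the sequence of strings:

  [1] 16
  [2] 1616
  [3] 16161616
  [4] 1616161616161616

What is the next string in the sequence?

Each string is two copies of the previous one concatenated.
So the next term is two copies of 1616161616161616.

16161616161616161616161616161616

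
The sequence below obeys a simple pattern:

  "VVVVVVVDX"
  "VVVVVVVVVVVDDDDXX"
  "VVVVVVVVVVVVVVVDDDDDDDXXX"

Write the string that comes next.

Reading off run lengths: V runs 7, 11, 15; D runs 1, 4, 7; X runs 1, 2, 3 — each is linear in n (n = 1, 2, …).
Setting n = 4 gives 19, 10, 4 characters in each block.

VVVVVVVVVVVVVVVVVVVDDDDDDDDDDXXXX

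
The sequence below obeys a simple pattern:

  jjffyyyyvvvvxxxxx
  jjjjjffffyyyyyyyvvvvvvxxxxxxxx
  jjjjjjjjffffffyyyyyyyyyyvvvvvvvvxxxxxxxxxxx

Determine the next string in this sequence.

jjjjjjjjjjjffffffffyyyyyyyyyyyyyvvvvvvvvvvxxxxxxxxxxxxxx

Reading off run lengths: j runs 2, 5, 8; f runs 2, 4, 6; y runs 4, 7, 10; v runs 4, 6, 8; x runs 5, 8, 11 — each is linear in n (n = 1, 2, …).
For the next term, n = 4, so the run lengths are 11, 8, 13, 10, 14.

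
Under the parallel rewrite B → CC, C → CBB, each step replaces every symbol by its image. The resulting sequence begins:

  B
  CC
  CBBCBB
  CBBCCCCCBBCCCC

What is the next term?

Applying the rule to each of the 14 symbols of CBBCCCCCBBCCCC gives the pieces CBB CC CC CBB CBB CBB CBB CBB CC CC CBB CBB CBB CBB, which concatenate to the answer.

CBBCCCCCBBCBBCBBCBBCBBCCCCCBBCBBCBBCBB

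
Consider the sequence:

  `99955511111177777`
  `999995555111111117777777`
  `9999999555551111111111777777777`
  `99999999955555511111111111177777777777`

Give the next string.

Reading off run lengths: 9 runs 3, 5, 7, 9; 5 runs 3, 4, 5, 6; 1 runs 6, 8, 10, 12; 7 runs 5, 7, 9, 11 — each is linear in n, where the shown terms are n = 2, 3, 4, 5.
At n = 6 the blocks have lengths 11, 7, 14, 13.

999999999995555555111111111111117777777777777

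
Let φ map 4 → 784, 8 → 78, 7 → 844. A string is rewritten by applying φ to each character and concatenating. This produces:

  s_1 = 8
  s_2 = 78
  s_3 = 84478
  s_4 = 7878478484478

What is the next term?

Rewriting the 13 symbols of 7878478484478 one by one yields 844 78 844 78 784 844 78 784 78 784 784 844 78; concatenated:

8447884478784844787847878478484478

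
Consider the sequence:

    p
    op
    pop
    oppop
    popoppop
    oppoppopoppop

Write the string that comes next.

This is a Fibonacci-style word recurrence s(k) = s(k−2)·s(k−1): e.g. p·op = pop.
So term 7 is popoppop·oppoppopoppop.

popoppopoppoppopoppop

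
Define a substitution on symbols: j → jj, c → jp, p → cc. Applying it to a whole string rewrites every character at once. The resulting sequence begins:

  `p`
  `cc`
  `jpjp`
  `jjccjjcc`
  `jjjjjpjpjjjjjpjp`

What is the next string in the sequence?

jjjjjjjjjjccjjccjjjjjjjjjjccjjcc

Applying the rule to each of the 16 symbols of jjjjjpjpjjjjjpjp gives the pieces jj jj jj jj jj cc jj cc jj jj jj jj jj cc jj cc, which concatenate to the answer.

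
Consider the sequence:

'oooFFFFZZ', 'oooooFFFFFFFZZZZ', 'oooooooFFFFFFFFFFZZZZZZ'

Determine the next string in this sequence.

The n-th term is 2n+1 o's then 3n+1 F's then 2n Z's (n = 1, 2, …).
At n = 4 the blocks have lengths 9, 13, 8.

oooooooooFFFFFFFFFFFFFZZZZZZZZ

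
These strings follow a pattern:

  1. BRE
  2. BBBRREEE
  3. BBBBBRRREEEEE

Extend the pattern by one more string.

BBBBBBBRRRREEEEEEE

The n-th term is 2n-1 B's then n R's then 2n-1 E's (n = 1, 2, …).
For the next term, n = 4, so the run lengths are 7, 4, 7.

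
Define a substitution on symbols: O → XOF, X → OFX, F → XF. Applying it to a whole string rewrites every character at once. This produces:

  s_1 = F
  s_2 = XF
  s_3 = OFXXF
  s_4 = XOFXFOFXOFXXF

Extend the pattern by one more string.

Rewriting the 13 symbols of XOFXFOFXOFXXF one by one yields OFX XOF XF OFX XF XOF XF OFX XOF XF OFX OFX XF; concatenated:

OFXXOFXFOFXXFXOFXFOFXXOFXFOFXOFXXF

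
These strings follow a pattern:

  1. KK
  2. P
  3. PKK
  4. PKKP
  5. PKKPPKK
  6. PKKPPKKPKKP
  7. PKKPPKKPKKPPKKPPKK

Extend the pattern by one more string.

This is a Fibonacci-style word recurrence s(k) = s(k−1)·s(k−2): e.g. P·KK = PKK.
Continuing: PKKPPKKPKKPPKKPPKK · PKKPPKKPKKP gives term 8.

PKKPPKKPKKPPKKPPKKPKKPPKKPKKP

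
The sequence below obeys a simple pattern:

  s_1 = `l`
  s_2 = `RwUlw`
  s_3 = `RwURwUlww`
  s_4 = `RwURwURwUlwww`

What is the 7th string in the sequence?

RwURwURwURwURwURwUlwwwwww

s(k+1) = RwU·s(k)·w, so each term gains RwU as a prefix and w as a suffix.
From RwURwURwUlwww, 3 further steps: RwURwURwUlwww → RwURwURwURwUlwwww → RwURwURwURwURwUlwwwww → (answer).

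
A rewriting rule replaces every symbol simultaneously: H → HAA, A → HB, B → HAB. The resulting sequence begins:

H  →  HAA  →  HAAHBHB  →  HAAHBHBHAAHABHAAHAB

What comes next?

HAAHBHBHAAHABHAAHABHAAHBHBHAAHBHABHAAHBHBHAAHBHAB

Replace each of the 19 characters of HAAHBHBHAAHABHAAHAB in place — HAA HB HB HAA HAB HAA HAB HAA HB HB HAA HB HAB HAA HB HB HAA HB HAB — and concatenate.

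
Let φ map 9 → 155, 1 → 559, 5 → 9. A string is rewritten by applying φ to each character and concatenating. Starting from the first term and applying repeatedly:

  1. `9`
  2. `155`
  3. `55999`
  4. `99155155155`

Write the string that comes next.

Expanding 99155155155: 9→155, 9→155, 1→559, 5→9, 5→9, 1→559, 5→9, 5→9, 1→559, 5→9, 5→9. Concatenated: 155 155 559 9 9 559 9 9 559 9 9.

155155559995599955999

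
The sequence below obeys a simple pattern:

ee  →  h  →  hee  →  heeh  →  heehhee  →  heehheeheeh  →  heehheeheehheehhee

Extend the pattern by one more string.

heehheeheehheehheeheehheeheeh

Each term (from the third on) is the previous term followed by the one before it: term 3 = h·ee = hee.
The next term joins heehheeheehheehhee and heehheeheeh.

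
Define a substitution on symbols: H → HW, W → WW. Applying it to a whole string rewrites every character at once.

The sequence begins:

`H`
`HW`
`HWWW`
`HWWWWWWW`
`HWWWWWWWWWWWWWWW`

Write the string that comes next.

φ(HWWWWWWWWWWWWWWW) expands symbol-by-symbol to HW WW WW WW WW WW WW WW WW WW WW WW WW WW WW WW; joining the 16 pieces gives the next term.

HWWWWWWWWWWWWWWWWWWWWWWWWWWWWWWW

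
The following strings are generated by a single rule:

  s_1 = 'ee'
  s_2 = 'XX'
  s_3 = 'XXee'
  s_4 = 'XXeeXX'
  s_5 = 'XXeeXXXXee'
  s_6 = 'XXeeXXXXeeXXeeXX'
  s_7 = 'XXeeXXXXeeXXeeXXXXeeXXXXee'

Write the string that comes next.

From term 3 onward, concatenate the last term with the second-to-last: XX·ee = XXee, XXee·XX = XXeeXX, …
So term 8 is XXeeXXXXeeXXeeXXXXeeXXXXee·XXeeXXXXeeXXeeXX.

XXeeXXXXeeXXeeXXXXeeXXXXeeXXeeXXXXeeXXeeXX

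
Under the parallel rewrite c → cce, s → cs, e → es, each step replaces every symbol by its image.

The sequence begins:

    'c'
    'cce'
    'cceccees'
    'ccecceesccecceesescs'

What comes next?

Applying the rule to each of the 20 symbols of ccecceesccecceesescs gives the pieces cce cce es cce cce es es cs cce cce es cce cce es es cs es cs cce cs, which concatenate to the answer.

ccecceesccecceesescsccecceesccecceesescsescsccecs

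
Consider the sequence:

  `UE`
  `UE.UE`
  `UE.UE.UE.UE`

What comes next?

s(k+1) = s(k)·.·s(k) — each term doubles the last with '.' between the halves.
So the next term is two copies of UE.UE.UE.UE with '.' between the halves.

UE.UE.UE.UE.UE.UE.UE.UE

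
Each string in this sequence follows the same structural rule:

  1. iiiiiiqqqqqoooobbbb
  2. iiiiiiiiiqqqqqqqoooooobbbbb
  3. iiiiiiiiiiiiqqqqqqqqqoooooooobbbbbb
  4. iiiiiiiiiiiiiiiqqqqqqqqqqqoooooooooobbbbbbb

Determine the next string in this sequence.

The n-th term is 3n i's then 2n+1 q's then 2n o's then n+2 b's, where the shown terms are n = 2, 3, 4, 5.
For the next term, n = 6, so the run lengths are 18, 13, 12, 8.

iiiiiiiiiiiiiiiiiiqqqqqqqqqqqqqoooooooooooobbbbbbbb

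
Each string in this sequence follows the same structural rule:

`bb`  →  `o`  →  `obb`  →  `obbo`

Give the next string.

This is a Fibonacci-style word recurrence s(k) = s(k−1)·s(k−2): e.g. o·bb = obb.
The next term joins obbo and obb.

obboobb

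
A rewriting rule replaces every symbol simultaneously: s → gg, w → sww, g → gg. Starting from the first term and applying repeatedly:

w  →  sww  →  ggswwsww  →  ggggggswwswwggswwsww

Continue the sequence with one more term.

Rewriting the 20 symbols of ggggggswwswwggswwsww one by one yields gg gg gg gg gg gg gg sww sww gg sww sww gg gg gg sww sww gg sww sww; concatenated:

ggggggggggggggswwswwggswwswwggggggswwswwggswwsww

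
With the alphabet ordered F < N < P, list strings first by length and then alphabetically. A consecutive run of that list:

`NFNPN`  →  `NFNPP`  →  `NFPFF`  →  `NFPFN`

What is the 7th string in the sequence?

Continuing the enumeration 3 steps past NFPFN: NFPFN → NFPFP → NFPNF → (answer).

NFPNN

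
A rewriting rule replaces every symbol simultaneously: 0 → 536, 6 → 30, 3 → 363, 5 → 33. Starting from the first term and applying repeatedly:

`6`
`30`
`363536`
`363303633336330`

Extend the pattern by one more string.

363303633635363633036336336336330363363536

Replace each of the 15 characters of 363303633336330 in place — 363 30 363 363 536 363 30 363 363 363 363 30 363 363 536 — and concatenate.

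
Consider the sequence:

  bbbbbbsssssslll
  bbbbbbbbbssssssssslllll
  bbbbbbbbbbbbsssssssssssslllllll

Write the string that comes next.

bbbbbbbbbbbbbbbssssssssssssssslllllllll

Each string has the form b^{3n} s^{3n} l^{2n-1}, where the shown terms are n = 2, 3, 4.
At n = 5 the blocks have lengths 15, 15, 9.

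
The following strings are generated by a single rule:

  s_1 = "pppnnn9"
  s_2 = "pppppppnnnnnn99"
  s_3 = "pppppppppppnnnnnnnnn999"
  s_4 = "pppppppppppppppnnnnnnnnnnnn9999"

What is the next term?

pppppppppppppppppppnnnnnnnnnnnnnnn99999

The n-th term is 4n-1 p's then 3n n's then n 9's (n = 1, 2, …).
For the next term, n = 5, so the run lengths are 19, 15, 5.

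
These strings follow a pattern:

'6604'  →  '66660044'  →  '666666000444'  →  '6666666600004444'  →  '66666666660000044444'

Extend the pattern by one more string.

666666666666000000444444

Reading off run lengths: 6 runs 2, 4, 6, 8, 10; 0 runs 1, 2, 3, 4, 5; 4 runs 1, 2, 3, 4, 5 — each is linear in n (n = 1, 2, …).
For the next term, n = 6, so the run lengths are 12, 6, 6.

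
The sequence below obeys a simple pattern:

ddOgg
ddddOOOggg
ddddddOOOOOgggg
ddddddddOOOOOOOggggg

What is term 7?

ddddddddddddddOOOOOOOOOOOOOgggggggg

The n-th term is 2n d's then 2n-1 O's then n+1 g's (n = 1, 2, …).
Setting n = 7 gives 14, 13, 8 characters in each block.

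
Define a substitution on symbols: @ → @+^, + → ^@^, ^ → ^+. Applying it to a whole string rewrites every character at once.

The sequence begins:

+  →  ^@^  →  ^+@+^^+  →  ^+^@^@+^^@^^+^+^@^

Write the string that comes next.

^+^@^^+@+^^+@+^^@^^+^+@+^^+^+^@^^+^@^^+@+^^+

Replace each of the 18 characters of ^+^@^@+^^@^^+^+^@^ in place — ^+ ^@^ ^+ @+^ ^+ @+^ ^@^ ^+ ^+ @+^ ^+ ^+ ^@^ ^+ ^@^ ^+ @+^ ^+ — and concatenate.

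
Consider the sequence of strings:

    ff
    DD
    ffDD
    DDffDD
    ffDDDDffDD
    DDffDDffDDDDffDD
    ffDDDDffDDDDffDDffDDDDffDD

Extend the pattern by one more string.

This is a Fibonacci-style word recurrence s(k) = s(k−2)·s(k−1): e.g. ff·DD = ffDD.
The next term joins DDffDDffDDDDffDD and ffDDDDffDDDDffDDffDDDDffDD.

DDffDDffDDDDffDDffDDDDffDDDDffDDffDDDDffDD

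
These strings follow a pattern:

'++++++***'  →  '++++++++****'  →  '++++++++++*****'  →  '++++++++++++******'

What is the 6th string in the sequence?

++++++++++++++++********

Each string has the form +^{2n+2} *^{n+1}, where the shown terms are n = 2, 3, 4, 5.
Setting n = 7 gives 16, 8 characters in each block.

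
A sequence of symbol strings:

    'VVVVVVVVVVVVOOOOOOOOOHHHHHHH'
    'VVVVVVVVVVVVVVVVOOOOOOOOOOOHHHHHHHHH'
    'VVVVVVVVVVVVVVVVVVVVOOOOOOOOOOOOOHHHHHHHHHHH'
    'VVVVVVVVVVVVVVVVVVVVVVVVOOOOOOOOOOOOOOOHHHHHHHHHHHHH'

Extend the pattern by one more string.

VVVVVVVVVVVVVVVVVVVVVVVVVVVVOOOOOOOOOOOOOOOOOHHHHHHHHHHHHHHH

Term n consists of 4n V's, followed by 2n+3 O's, followed by 2n+1 H's, where the shown terms are n = 3, 4, 5, 6.
Setting n = 7 gives 28, 17, 15 characters in each block.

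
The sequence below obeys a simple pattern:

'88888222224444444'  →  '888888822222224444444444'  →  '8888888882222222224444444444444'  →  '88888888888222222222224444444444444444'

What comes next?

The n-th term is 2n+1 8's then 2n+1 2's then 3n+1 4's, where the shown terms are n = 2, 3, 4, 5.
For the next term, n = 6, so the run lengths are 13, 13, 19.

888888888888822222222222224444444444444444444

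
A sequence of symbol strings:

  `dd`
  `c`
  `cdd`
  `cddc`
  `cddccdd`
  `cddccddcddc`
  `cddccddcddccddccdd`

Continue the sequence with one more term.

cddccddcddccddccddcddccddcddc

Each term (from the third on) is the previous term followed by the one before it: term 3 = c·dd = cdd.
Continuing: cddccddcddccddccdd · cddccddcddc gives term 8.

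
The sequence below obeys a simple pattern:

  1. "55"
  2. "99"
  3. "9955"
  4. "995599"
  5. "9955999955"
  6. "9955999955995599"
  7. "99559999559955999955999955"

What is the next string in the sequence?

From term 3 onward, concatenate the last term with the second-to-last: 99·55 = 9955, 9955·99 = 995599, …
The next term joins 99559999559955999955999955 and 9955999955995599.

995599995599559999559999559955999955995599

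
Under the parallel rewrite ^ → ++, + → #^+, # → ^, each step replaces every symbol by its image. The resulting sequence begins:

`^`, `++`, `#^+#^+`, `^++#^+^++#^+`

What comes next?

++#^+#^+^++#^+++#^+#^+^++#^+

Apply φ to ^++#^+^++#^+ symbol by symbol: ^→++, +→#^+, +→#^+, #→^, ^→++, +→#^+, ^→++, +→#^+, +→#^+, #→^, ^→++, +→#^+; joined: ++ #^+ #^+ ^ ++ #^+ ++ #^+ #^+ ^ ++ #^+.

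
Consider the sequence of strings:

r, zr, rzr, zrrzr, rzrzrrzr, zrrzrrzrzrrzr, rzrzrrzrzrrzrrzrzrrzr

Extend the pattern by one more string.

zrrzrrzrzrrzrrzrzrrzrzrrzrrzrzrrzr

From term 3 onward, concatenate the second-to-last term with the last: r·zr = rzr, zr·rzr = zrrzr, …
The next term joins zrrzrrzrzrrzr and rzrzrrzrzrrzrrzrzrrzr.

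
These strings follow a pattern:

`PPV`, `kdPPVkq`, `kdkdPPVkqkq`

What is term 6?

kdkdkdkdkdPPVkqkqkqkqkq

Every step adds kd to the front and kq to the end of the previous string.
From kdkdPPVkqkq, 3 further steps: kdkdPPVkqkq → kdkdkdPPVkqkqkq → kdkdkdkdPPVkqkqkqkq → (answer).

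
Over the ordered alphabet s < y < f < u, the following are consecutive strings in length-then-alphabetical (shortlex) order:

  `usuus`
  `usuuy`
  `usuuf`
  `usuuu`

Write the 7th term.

uyssf

Stepping forward 3 times from usuuu: usuuu → uysss → uyssy, then the target.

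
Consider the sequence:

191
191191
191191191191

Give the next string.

Every step duplicates the string.
One more doubling of 191191191191 gives the answer.

191191191191191191191191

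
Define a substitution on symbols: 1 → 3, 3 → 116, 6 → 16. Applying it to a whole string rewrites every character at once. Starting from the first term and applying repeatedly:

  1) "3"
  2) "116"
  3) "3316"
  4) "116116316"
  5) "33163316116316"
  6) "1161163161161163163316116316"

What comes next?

33163316116316331633161163161161163163316116316

φ(1161163161161163163316116316) expands symbol-by-symbol to 3 3 16 3 3 16 116 3 16 3 3 16 3 3 16 116 3 16 116 116 3 16 3 3 16 116 3 16; joining the 28 pieces gives the next term.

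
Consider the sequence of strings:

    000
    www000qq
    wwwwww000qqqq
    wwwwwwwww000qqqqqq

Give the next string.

wwwwwwwwwwww000qqqqqqqq

Every step adds www to the front and qq to the end of the previous string.
So the next term is www·wwwwwwwww000qqqqqq·qq.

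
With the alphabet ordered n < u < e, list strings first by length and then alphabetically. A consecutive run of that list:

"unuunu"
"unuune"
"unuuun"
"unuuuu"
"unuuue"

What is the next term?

unuuen

Treat unuuue as a base-3 numeral over the given alphabet and add one, carrying through any trailing e's.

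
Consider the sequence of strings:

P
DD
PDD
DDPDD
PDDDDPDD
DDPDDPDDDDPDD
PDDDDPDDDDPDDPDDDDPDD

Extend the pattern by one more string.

DDPDDPDDDDPDDPDDDDPDDDDPDDPDDDDPDD

This is a Fibonacci-style word recurrence s(k) = s(k−2)·s(k−1): e.g. P·DD = PDD.
The next term joins DDPDDPDDDDPDD and PDDDDPDDDDPDDPDDDDPDD.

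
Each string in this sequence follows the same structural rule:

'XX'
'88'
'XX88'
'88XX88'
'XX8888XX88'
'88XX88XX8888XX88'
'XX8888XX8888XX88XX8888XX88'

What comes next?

Each term (from the third on) is the two preceding terms concatenated in order: term 3 = XX·88 = XX88.
The next term joins 88XX88XX8888XX88 and XX8888XX8888XX88XX8888XX88.

88XX88XX8888XX88XX8888XX8888XX88XX8888XX88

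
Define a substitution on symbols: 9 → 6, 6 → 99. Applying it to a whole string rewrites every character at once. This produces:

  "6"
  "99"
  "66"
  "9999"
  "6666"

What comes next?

Apply φ to 6666 symbol by symbol: 6→99, 6→99, 6→99, 6→99; joined: 99 99 99 99.

99999999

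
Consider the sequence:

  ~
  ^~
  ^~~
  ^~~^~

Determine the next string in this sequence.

^~~^~^~~

Each term (from the third on) is the previous term followed by the one before it: term 3 = ^~·~ = ^~~.
The next term joins ^~~^~ and ^~~.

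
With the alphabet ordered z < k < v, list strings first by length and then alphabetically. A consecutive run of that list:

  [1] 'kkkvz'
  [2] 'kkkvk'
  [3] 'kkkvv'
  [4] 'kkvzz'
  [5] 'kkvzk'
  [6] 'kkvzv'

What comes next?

Find the rightmost character of kkvzv below v, bump it to the next letter, and reset everything to its right to z.

kkvkz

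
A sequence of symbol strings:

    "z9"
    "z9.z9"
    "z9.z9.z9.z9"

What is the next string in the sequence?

Every step duplicates the string with '.' between the halves.
One more doubling of z9.z9.z9.z9 gives the answer.

z9.z9.z9.z9.z9.z9.z9.z9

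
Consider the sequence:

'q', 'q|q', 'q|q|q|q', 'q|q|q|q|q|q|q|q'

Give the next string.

Each string is two copies of the previous one joined by '|'.
Doubling q|q|q|q|q|q|q|q with '|' between the halves:

q|q|q|q|q|q|q|q|q|q|q|q|q|q|q|q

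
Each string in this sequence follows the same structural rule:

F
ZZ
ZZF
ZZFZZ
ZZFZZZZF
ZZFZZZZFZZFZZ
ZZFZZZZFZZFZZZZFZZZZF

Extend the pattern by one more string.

ZZFZZZZFZZFZZZZFZZZZFZZFZZZZFZZFZZ

From term 3 onward, concatenate the last term with the second-to-last: ZZ·F = ZZF, ZZF·ZZ = ZZFZZ, …
The next term joins ZZFZZZZFZZFZZZZFZZZZF and ZZFZZZZFZZFZZ.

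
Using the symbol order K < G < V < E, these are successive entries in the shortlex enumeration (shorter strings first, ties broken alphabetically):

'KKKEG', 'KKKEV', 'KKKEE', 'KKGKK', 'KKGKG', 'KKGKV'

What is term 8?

Advancing 2 positions from KKGKV through KKGKV → KKGKE reaches term 8.

KKGGK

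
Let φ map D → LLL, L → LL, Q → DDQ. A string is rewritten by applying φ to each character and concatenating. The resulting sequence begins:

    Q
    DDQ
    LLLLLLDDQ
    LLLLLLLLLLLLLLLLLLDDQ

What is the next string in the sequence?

LLLLLLLLLLLLLLLLLLLLLLLLLLLLLLLLLLLLLLLLLLDDQ

Applying the rule to each of the 21 symbols of LLLLLLLLLLLLLLLLLLDDQ gives the pieces LL LL LL LL LL LL LL LL LL LL LL LL LL LL LL LL LL LL LLL LLL DDQ, which concatenate to the answer.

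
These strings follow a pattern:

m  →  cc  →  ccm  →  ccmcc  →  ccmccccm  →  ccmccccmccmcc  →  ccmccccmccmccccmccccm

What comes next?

This is a Fibonacci-style word recurrence s(k) = s(k−1)·s(k−2): e.g. cc·m = ccm.
So term 8 is ccmccccmccmccccmccccm·ccmccccmccmcc.

ccmccccmccmccccmccccmccmccccmccmcc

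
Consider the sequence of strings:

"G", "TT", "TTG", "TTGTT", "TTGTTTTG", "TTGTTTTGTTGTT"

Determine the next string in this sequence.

TTGTTTTGTTGTTTTGTTTTG

Each term (from the third on) is the previous term followed by the one before it: term 3 = TT·G = TTG.
The next term joins TTGTTTTGTTGTT and TTGTTTTG.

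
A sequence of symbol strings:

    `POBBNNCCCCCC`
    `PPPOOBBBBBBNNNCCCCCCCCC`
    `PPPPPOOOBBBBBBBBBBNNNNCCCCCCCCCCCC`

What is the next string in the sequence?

PPPPPPPOOOOBBBBBBBBBBBBBBNNNNNCCCCCCCCCCCCCCC

Each string has the form P^{2n-1} O^{n} B^{4n-2} N^{n+1} C^{3n+3} (n = 1, 2, …).
Setting n = 4 gives 7, 4, 14, 5, 15 characters in each block.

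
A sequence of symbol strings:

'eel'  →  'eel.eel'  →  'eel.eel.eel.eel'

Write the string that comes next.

Every step duplicates the string with '.' between the halves.
Doubling eel.eel.eel.eel with '.' between the halves:

eel.eel.eel.eel.eel.eel.eel.eel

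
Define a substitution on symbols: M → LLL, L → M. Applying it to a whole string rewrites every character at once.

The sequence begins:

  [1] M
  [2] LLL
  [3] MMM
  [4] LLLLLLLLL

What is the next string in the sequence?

MMMMMMMMM

Apply φ to LLLLLLLLL symbol by symbol: L→M, L→M, L→M, L→M, L→M, L→M, L→M, L→M, L→M; joined: M M M M M M M M M.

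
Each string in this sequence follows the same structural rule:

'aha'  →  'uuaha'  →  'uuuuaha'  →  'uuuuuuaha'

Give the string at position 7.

Each term is the previous one with uu prepended.
From uuuuuuaha, 3 further steps: uuuuuuaha → uuuuuuuuaha → uuuuuuuuuuaha → (answer).

uuuuuuuuuuuuaha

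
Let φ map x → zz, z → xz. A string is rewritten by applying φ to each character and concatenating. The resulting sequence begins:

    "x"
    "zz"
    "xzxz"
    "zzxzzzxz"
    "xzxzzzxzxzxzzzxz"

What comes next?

Applying the rule to each of the 16 symbols of xzxzzzxzxzxzzzxz gives the pieces zz xz zz xz xz xz zz xz zz xz zz xz xz xz zz xz, which concatenate to the answer.

zzxzzzxzxzxzzzxzzzxzzzxzxzxzzzxz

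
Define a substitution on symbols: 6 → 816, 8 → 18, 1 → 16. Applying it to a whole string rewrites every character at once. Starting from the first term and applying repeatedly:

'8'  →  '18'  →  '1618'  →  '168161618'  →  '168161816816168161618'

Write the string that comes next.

1681618168161618168161816816168161816816168161618

φ(168161816816168161618) expands symbol-by-symbol to 16 816 18 16 816 16 18 16 816 18 16 816 16 816 18 16 816 16 816 16 18; joining the 21 pieces gives the next term.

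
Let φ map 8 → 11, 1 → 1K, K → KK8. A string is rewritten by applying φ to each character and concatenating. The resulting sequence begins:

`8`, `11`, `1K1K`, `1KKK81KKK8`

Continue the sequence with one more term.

Apply φ to 1KKK81KKK8 symbol by symbol: 1→1K, K→KK8, K→KK8, K→KK8, 8→11, 1→1K, K→KK8, K→KK8, K→KK8, 8→11; joined: 1K KK8 KK8 KK8 11 1K KK8 KK8 KK8 11.

1KKK8KK8KK8111KKK8KK8KK811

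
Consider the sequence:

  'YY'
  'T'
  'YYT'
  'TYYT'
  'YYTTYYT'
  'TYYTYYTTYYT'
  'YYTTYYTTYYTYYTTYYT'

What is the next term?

This is a Fibonacci-style word recurrence s(k) = s(k−2)·s(k−1): e.g. YY·T = YYT.
So term 8 is TYYTYYTTYYT·YYTTYYTTYYTYYTTYYT.

TYYTYYTTYYTYYTTYYTTYYTYYTTYYT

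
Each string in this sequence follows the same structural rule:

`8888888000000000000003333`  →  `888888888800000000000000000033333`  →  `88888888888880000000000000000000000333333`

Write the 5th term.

888888888888888888800000000000000000000000000000033333333

Reading off run lengths: 8 runs 7, 10, 13; 0 runs 14, 18, 22; 3 runs 4, 5, 6 — each is linear in n, where the shown terms are n = 3, 4, 5.
For term 5, n = 7, so the run lengths are 19, 30, 8.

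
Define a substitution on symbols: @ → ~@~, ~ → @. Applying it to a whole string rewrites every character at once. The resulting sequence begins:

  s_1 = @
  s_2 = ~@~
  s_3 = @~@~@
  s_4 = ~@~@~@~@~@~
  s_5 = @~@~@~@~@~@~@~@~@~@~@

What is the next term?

~@~@~@~@~@~@~@~@~@~@~@~@~@~@~@~@~@~@~@~@~@~

φ(@~@~@~@~@~@~@~@~@~@~@) expands symbol-by-symbol to ~@~ @ ~@~ @ ~@~ @ ~@~ @ ~@~ @ ~@~ @ ~@~ @ ~@~ @ ~@~ @ ~@~ @ ~@~; joining the 21 pieces gives the next term.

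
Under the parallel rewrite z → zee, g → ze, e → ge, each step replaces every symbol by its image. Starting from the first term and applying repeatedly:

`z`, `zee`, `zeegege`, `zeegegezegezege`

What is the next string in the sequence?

zeegegezegezegezeegezegezeegezege

φ(zeegegezegezege) expands symbol-by-symbol to zee ge ge ze ge ze ge zee ge ze ge zee ge ze ge; joining the 15 pieces gives the next term.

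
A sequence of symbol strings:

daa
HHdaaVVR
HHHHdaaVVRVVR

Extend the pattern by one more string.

s(k+1) = HH·s(k)·VVR, so each term gains HH as a prefix and VVR as a suffix.
One more step from HHHHdaaVVRVVR gives the answer.

HHHHHHdaaVVRVVRVVR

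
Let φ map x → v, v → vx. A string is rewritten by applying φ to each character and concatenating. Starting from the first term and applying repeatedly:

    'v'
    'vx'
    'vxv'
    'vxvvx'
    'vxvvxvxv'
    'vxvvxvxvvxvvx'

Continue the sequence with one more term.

Applying the rule to each of the 13 symbols of vxvvxvxvvxvvx gives the pieces vx v vx vx v vx v vx vx v vx vx v, which concatenate to the answer.

vxvvxvxvvxvvxvxvvxvxv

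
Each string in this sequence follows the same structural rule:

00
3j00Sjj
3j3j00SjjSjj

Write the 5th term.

3j3j3j3j00SjjSjjSjjSjj

Each term wraps the previous one in 3j on the left and Sjj on the right.
From 3j3j00SjjSjj, 2 further steps: 3j3j00SjjSjj → 3j3j3j00SjjSjjSjj → (answer).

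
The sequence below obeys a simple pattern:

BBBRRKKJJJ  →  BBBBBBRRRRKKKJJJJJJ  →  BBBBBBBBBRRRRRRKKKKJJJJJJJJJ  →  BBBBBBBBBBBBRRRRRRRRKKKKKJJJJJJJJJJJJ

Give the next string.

BBBBBBBBBBBBBBBRRRRRRRRRRKKKKKKJJJJJJJJJJJJJJJ

Term n consists of 3n B's, followed by 2n R's, followed by n+1 K's, followed by 3n J's (n = 1, 2, …).
Setting n = 5 gives 15, 10, 6, 15 characters in each block.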